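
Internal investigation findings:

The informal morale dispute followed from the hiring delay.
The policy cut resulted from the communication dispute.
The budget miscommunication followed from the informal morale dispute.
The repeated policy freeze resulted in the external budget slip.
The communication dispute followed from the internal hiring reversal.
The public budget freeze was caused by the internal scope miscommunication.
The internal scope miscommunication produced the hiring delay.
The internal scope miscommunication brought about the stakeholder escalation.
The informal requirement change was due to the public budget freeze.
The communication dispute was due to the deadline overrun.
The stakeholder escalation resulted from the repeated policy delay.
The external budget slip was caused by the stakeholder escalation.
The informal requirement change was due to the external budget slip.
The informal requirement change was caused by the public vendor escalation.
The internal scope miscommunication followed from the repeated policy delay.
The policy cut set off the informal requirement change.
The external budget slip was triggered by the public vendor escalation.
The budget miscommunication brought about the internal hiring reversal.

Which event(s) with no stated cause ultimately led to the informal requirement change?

the deadline overrun, the public vendor escalation, the repeated policy delay, the repeated policy freeze

Tracing upstream from the informal requirement change: the informal requirement change ← the external budget slip ← the stakeholder escalation ← the repeated policy delay.
A separate upstream branch: the informal requirement change ← the policy cut ← the communication dispute ← the deadline overrun.
A separate upstream branch: the informal requirement change ← the external budget slip ← the repeated policy freeze.
A separate upstream branch: the informal requirement change ← the public vendor escalation.
Each of those chain origins has no stated cause.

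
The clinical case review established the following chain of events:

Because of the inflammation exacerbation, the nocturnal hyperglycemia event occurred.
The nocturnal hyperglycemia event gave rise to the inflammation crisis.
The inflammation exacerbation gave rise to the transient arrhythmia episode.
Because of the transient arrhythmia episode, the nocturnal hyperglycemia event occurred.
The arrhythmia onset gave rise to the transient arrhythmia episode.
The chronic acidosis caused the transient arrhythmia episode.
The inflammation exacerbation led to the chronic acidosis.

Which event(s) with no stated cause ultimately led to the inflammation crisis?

Tracing upstream from the inflammation crisis: the inflammation crisis ← the nocturnal hyperglycemia event ← the inflammation exacerbation.
A separate upstream branch: the inflammation crisis ← the nocturnal hyperglycemia event ← the transient arrhythmia episode ← the arrhythmia onset.
Each of those chain origins has no stated cause.

the arrhythmia onset, the inflammation exacerbation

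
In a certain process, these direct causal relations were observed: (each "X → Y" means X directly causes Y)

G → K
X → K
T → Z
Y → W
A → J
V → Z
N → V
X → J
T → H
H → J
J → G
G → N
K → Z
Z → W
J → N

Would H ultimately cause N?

There is a causal chain: H → J → N.

Yes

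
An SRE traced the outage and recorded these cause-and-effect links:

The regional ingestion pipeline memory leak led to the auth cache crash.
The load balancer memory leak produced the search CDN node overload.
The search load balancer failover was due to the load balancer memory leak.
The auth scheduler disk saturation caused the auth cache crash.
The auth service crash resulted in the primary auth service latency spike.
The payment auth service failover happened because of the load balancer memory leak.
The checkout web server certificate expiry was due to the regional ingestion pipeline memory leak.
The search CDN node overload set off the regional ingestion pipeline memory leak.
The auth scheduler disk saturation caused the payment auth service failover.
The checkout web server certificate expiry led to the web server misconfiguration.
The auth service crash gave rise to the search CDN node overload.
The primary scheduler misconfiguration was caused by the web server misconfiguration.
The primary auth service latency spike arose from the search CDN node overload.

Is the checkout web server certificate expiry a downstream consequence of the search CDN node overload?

Yes

There is a causal chain: the search CDN node overload → the regional ingestion pipeline memory leak → the checkout web server certificate expiry.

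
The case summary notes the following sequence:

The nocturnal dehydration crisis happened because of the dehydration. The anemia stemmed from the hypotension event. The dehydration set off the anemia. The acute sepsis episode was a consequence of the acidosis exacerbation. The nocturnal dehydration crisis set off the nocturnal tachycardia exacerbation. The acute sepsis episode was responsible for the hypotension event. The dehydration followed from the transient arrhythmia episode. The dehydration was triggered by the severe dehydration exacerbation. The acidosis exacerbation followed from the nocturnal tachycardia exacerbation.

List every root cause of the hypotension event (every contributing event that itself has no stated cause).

Tracing upstream from the hypotension event: the hypotension event ← the acute sepsis episode ← the acidosis exacerbation ← the nocturnal tachycardia exacerbation ← the nocturnal dehydration crisis ← the dehydration ← the transient arrhythmia episode.
A separate upstream branch: the hypotension event ← the acute sepsis episode ← the acidosis exacerbation ← the nocturnal tachycardia exacerbation ← the nocturnal dehydration crisis ← the dehydration ← the severe dehydration exacerbation.
Each of those chain origins has no stated cause.

the severe dehydration exacerbation, the transient arrhythmia episode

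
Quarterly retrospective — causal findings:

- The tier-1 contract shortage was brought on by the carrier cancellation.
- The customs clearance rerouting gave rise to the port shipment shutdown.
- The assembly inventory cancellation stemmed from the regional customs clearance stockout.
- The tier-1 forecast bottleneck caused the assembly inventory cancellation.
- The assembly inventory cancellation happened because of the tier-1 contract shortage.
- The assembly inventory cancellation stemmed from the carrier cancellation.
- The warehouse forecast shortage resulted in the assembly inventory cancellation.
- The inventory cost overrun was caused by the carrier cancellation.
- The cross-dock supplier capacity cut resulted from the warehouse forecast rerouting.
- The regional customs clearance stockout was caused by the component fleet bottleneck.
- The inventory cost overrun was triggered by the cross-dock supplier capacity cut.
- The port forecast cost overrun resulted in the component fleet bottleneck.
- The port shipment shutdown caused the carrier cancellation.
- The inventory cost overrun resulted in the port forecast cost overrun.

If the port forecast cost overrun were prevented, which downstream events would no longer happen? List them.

the component fleet bottleneck, the regional customs clearance stockout

Downstream of the port forecast cost overrun: the component fleet bottleneck, the regional customs clearance stockout, the assembly inventory cancellation.
Of those, still caused via another path: the assembly inventory cancellation.
The remainder have no surviving cause.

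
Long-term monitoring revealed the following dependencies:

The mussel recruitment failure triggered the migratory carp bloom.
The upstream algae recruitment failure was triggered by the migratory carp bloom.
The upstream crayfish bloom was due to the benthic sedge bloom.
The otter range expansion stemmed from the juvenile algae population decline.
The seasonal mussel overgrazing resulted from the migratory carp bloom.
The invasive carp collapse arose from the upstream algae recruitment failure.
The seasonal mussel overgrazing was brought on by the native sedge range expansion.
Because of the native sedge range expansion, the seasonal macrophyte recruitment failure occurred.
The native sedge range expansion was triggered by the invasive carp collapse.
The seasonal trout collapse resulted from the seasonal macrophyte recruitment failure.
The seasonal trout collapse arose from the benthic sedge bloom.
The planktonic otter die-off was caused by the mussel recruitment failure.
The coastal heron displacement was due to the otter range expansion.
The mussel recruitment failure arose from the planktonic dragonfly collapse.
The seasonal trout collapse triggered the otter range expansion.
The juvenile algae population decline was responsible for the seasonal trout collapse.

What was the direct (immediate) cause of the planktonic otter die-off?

Upstream contributors include the planktonic dragonfly collapse, but only the mussel recruitment failure feeds directly into the planktonic otter die-off.

the mussel recruitment failure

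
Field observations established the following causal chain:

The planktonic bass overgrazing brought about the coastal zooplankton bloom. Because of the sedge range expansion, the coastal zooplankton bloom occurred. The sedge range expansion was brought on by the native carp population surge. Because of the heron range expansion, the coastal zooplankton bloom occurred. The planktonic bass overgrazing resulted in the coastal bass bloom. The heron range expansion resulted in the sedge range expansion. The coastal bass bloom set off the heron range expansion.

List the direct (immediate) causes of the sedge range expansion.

Upstream contributors include the planktonic bass overgrazing, the coastal bass bloom, but only the heron range expansion, the native carp population surge feed directly into the sedge range expansion.

the heron range expansion, the native carp population surge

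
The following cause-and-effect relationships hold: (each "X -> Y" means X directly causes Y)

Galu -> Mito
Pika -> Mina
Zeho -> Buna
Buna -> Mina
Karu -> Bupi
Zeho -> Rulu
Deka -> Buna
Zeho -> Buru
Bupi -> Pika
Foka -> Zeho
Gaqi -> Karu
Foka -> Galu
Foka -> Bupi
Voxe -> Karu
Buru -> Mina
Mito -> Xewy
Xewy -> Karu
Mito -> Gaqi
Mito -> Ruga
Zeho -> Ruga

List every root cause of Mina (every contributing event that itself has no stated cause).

Tracing upstream from Mina: Mina ← Buna ← Zeho ← Foka.
A separate upstream branch: Mina ← Buna ← Deka.
A separate upstream branch: Mina ← Pika ← Bupi ← Karu ← Voxe.
Each of those chain origins has no stated cause.

Deka, Foka, Voxe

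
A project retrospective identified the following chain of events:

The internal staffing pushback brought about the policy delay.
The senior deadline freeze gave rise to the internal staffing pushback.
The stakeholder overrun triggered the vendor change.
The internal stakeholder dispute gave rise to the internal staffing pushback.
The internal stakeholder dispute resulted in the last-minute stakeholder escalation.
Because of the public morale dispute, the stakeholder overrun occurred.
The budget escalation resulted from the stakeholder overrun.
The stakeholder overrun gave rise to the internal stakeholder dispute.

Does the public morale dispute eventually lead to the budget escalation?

There is a causal chain: the public morale dispute → the stakeholder overrun → the budget escalation.

Yes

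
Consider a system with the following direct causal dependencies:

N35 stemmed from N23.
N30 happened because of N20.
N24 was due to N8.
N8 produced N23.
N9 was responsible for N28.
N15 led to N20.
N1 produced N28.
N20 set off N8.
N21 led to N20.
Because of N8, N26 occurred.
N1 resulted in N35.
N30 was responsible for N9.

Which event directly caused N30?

Upstream contributors include N15, N21, but only N20 feeds directly into N30.

N20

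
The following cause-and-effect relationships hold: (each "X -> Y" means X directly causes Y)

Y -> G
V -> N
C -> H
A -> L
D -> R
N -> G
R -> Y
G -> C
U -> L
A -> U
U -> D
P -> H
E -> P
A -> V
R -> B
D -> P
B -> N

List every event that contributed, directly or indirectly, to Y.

A, D, R, U

Immediate cause of Y: R.
Further upstream: A, U, D.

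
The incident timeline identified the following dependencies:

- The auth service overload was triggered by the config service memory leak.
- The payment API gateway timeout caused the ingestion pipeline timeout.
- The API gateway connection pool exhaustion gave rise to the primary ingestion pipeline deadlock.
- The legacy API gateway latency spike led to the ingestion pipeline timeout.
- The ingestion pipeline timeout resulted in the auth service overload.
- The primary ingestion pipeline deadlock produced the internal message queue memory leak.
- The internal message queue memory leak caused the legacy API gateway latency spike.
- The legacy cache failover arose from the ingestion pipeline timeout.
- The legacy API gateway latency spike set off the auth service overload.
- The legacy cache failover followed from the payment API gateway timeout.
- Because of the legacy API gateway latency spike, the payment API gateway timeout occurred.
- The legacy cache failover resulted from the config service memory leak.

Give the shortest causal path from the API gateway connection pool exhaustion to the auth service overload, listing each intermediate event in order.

the API gateway connection pool exhaustion → the primary ingestion pipeline deadlock → the internal message queue memory leak → the legacy API gateway latency spike → the auth service overload

the API gateway connection pool exhaustion → the primary ingestion pipeline deadlock
the primary ingestion pipeline deadlock → the internal message queue memory leak
the internal message queue memory leak → the legacy API gateway latency spike
the legacy API gateway latency spike → the auth service overload
Length: 4 steps.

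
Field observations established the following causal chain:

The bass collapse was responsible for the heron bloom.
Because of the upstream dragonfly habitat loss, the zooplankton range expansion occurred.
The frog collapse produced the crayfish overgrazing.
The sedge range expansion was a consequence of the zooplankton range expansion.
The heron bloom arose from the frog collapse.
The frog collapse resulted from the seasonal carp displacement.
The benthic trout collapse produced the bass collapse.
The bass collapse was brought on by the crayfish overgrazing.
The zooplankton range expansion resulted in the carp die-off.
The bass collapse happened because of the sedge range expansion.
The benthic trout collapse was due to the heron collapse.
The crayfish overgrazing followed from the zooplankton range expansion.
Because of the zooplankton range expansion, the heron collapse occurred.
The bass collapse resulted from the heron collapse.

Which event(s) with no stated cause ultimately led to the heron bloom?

the seasonal carp displacement, the upstream dragonfly habitat loss

Tracing upstream from the heron bloom: the heron bloom ← the bass collapse ← the sedge range expansion ← the zooplankton range expansion ← the upstream dragonfly habitat loss.
A separate upstream branch: the heron bloom ← the frog collapse ← the seasonal carp displacement.
Each of those chain origins has no stated cause.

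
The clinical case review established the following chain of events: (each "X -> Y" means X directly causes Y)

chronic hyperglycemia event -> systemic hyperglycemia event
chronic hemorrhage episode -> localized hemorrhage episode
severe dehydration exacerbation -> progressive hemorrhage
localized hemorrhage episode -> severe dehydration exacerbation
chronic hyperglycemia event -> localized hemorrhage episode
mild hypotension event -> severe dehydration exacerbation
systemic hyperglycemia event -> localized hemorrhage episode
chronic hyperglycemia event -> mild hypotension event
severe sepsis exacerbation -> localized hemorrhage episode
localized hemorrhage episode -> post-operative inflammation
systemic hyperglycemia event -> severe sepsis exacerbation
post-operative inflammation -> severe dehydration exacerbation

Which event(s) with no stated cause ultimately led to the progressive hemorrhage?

the chronic hemorrhage episode, the chronic hyperglycemia event

Tracing upstream from the progressive hemorrhage: the progressive hemorrhage ← the severe dehydration exacerbation ← the mild hypotension event ← the chronic hyperglycemia event.
A separate upstream branch: the progressive hemorrhage ← the severe dehydration exacerbation ← the localized hemorrhage episode ← the chronic hemorrhage episode.
Each of those chain origins has no stated cause.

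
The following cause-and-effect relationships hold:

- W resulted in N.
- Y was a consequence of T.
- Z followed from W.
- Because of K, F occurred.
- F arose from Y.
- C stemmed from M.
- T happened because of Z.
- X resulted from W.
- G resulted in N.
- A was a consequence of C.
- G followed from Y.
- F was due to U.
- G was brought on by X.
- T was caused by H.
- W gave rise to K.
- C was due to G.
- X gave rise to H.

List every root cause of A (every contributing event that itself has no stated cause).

Tracing upstream from A: A ← C ← G ← X ← W.
A separate upstream branch: A ← C ← M.
Each of those chain origins has no stated cause.

M, W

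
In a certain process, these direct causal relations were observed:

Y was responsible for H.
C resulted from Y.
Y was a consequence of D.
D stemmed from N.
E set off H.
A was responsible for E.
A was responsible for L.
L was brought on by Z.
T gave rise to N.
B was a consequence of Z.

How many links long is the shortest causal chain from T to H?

Shortest chain: T → N → D → Y → H.

4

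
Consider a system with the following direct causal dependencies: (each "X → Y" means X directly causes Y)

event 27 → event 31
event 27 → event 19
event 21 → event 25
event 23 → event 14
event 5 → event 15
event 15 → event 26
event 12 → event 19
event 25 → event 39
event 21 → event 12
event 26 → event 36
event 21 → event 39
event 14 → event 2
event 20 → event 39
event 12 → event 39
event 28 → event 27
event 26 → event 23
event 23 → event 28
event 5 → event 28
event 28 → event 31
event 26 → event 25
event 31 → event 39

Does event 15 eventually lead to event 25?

Yes

There is a causal chain: event 15 → event 26 → event 25.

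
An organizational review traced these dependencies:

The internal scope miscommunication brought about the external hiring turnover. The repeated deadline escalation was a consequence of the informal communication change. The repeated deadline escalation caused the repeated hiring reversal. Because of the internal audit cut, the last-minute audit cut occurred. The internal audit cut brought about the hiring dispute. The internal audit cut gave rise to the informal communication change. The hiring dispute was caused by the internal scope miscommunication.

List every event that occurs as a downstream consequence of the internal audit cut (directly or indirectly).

the hiring dispute, the informal communication change, the last-minute audit cut, the repeated deadline escalation, the repeated hiring reversal

Direct effects: the last-minute audit cut, the informal communication change, the hiring dispute.
2 steps out: the repeated deadline escalation.
3 steps out: the repeated hiring reversal.
Not reachable from it: the internal scope miscommunication, the external hiring turnover.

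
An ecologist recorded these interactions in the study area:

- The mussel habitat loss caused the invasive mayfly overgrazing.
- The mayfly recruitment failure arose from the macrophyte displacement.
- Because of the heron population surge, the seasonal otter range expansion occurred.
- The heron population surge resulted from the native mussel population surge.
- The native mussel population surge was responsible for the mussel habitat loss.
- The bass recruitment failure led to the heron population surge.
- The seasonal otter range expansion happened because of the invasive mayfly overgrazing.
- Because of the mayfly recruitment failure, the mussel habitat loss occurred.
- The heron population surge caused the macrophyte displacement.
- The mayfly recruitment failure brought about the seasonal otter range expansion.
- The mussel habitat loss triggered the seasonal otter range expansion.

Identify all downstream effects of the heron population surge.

Direct effects: the macrophyte displacement, the seasonal otter range expansion.
2 steps out: the mayfly recruitment failure.
3 steps out: the mussel habitat loss.
4 steps out: the invasive mayfly overgrazing.
Not reachable from it: the native mussel population surge, the bass recruitment failure.

the invasive mayfly overgrazing, the macrophyte displacement, the mayfly recruitment failure, the mussel habitat loss, the seasonal otter range expansion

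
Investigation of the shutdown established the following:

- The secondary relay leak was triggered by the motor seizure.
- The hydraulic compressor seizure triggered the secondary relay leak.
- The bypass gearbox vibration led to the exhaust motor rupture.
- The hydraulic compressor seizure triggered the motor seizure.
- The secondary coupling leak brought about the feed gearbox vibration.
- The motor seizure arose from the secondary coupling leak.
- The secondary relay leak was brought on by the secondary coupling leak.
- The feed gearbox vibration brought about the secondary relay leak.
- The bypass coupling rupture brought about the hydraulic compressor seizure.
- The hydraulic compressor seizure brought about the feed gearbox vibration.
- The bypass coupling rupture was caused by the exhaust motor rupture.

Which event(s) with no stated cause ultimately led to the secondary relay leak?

Tracing upstream from the secondary relay leak: the secondary relay leak ← the hydraulic compressor seizure ← the bypass coupling rupture ← the exhaust motor rupture ← the bypass gearbox vibration.
A separate upstream branch: the secondary relay leak ← the secondary coupling leak.
Each of those chain origins has no stated cause.

the bypass gearbox vibration, the secondary coupling leak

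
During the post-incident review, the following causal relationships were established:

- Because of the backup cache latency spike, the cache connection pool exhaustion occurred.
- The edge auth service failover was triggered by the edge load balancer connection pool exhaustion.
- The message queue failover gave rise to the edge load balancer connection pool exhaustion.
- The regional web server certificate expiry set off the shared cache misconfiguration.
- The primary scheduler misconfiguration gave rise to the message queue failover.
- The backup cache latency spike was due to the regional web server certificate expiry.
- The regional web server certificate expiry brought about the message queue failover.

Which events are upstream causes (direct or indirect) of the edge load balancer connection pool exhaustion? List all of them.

Immediate cause of the edge load balancer connection pool exhaustion: the message queue failover.
Further upstream: the regional web server certificate expiry, the primary scheduler misconfiguration.

the message queue failover, the primary scheduler misconfiguration, the regional web server certificate expiry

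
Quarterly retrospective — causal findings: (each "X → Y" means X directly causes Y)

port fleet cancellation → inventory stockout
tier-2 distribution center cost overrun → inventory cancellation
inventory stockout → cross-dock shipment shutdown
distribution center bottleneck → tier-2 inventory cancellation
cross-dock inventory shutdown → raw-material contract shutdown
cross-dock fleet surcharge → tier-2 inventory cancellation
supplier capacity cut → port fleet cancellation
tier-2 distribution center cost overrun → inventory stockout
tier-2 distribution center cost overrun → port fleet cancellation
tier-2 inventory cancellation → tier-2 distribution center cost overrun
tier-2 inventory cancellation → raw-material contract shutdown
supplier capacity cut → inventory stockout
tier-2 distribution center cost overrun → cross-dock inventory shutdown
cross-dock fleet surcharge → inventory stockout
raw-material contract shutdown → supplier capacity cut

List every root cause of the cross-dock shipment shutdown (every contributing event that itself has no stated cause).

the cross-dock fleet surcharge, the distribution center bottleneck

Tracing upstream from the cross-dock shipment shutdown: the cross-dock shipment shutdown ← the inventory stockout ← the cross-dock fleet surcharge.
A separate upstream branch: the cross-dock shipment shutdown ← the inventory stockout ← the tier-2 distribution center cost overrun ← the tier-2 inventory cancellation ← the distribution center bottleneck.
Each of those chain origins has no stated cause.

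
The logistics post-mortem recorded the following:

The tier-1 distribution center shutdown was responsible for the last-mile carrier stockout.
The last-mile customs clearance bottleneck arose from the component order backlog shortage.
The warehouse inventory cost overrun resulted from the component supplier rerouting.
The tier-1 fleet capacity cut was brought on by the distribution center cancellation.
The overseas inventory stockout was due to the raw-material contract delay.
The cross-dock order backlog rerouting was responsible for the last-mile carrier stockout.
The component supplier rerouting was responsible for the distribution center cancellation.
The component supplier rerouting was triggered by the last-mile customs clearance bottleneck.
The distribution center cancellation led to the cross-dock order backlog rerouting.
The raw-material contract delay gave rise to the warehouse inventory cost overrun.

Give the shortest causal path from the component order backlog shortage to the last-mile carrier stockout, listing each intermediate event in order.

the component order backlog shortage → the last-mile customs clearance bottleneck
the last-mile customs clearance bottleneck → the component supplier rerouting
the component supplier rerouting → the distribution center cancellation
the distribution center cancellation → the cross-dock order backlog rerouting
the cross-dock order backlog rerouting → the last-mile carrier stockout
Length: 5 steps.

the component order backlog shortage → the last-mile customs clearance bottleneck → the component supplier rerouting → the distribution center cancellation → the cross-dock order backlog rerouting → the last-mile carrier stockout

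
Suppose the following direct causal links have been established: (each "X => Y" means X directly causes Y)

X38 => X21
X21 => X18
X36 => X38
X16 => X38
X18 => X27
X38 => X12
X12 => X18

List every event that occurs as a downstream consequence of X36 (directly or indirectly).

X12, X18, X21, X27, X38

Direct effects: X38.
2 steps out: X21, X12.
3 steps out: X18.
4 steps out: X27.
Not reachable from it: X16.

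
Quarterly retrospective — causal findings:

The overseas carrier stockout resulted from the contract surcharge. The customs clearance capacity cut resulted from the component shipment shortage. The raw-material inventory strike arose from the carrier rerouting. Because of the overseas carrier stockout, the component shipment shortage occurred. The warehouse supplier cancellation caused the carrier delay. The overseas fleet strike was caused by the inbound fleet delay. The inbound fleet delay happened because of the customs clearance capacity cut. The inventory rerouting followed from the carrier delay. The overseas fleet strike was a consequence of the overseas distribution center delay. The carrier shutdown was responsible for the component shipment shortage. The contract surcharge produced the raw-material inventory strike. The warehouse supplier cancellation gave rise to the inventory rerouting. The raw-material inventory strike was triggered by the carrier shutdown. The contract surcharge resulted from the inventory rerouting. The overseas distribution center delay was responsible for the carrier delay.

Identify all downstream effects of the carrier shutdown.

Direct effects: the component shipment shortage, the raw-material inventory strike.
2 steps out: the customs clearance capacity cut.
3 steps out: the inbound fleet delay.
4 steps out: the overseas fleet strike.
Not reachable from it: the overseas distribution center delay, the warehouse supplier cancellation, the carrier delay, the carrier rerouting, the inventory rerouting, the contract surcharge, the overseas carrier stockout.

the component shipment shortage, the customs clearance capacity cut, the inbound fleet delay, the overseas fleet strike, the raw-material inventory strike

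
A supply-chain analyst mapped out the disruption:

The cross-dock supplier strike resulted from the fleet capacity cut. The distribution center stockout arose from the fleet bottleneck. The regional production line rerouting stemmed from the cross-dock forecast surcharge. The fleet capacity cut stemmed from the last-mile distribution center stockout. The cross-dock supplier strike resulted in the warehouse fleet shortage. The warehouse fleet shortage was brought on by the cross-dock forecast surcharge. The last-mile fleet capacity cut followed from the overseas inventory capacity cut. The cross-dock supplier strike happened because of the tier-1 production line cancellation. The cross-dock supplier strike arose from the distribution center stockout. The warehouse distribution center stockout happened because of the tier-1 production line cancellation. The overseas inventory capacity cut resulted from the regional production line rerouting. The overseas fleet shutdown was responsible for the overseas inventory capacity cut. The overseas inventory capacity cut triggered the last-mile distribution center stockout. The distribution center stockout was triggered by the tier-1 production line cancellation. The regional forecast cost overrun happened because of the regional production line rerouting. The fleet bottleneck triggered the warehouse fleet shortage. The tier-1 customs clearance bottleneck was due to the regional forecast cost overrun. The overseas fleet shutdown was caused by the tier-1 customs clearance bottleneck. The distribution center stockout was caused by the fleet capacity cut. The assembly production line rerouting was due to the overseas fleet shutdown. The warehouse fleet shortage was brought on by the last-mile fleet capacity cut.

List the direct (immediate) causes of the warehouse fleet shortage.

Upstream contributors include the regional production line rerouting, the regional forecast cost overrun, the tier-1 customs clearance bottleneck, the overseas fleet shutdown, the tier-1 production line cancellation, the overseas inventory capacity cut, the last-mile distribution center stockout, the fleet capacity cut, the distribution center stockout, but only the cross-dock forecast surcharge, the cross-dock supplier strike, the fleet bottleneck, the last-mile fleet capacity cut feed directly into the warehouse fleet shortage.

the cross-dock forecast surcharge, the cross-dock supplier strike, the fleet bottleneck, the last-mile fleet capacity cut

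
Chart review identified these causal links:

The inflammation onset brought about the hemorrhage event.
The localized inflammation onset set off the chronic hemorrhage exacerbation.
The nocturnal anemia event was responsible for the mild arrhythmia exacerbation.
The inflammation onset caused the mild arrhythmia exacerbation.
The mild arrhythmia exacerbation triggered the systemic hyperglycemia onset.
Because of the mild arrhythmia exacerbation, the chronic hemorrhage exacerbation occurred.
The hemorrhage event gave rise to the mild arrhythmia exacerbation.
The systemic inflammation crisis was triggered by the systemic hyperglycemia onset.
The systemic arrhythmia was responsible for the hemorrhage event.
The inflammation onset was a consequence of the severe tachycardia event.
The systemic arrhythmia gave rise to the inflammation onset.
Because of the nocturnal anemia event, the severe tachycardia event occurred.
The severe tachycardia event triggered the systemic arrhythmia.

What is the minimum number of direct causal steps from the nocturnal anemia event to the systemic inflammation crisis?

3

Shortest chain: the nocturnal anemia event → the mild arrhythmia exacerbation → the systemic hyperglycemia onset → the systemic inflammation crisis.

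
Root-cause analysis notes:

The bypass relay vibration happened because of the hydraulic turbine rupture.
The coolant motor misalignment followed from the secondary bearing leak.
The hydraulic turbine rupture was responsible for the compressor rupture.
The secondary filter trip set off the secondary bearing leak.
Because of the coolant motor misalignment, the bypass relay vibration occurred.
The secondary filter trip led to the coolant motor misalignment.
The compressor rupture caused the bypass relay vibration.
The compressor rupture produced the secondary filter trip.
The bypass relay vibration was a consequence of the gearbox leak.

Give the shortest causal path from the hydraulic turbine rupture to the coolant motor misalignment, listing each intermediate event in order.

the hydraulic turbine rupture → the compressor rupture
the compressor rupture → the secondary filter trip
the secondary filter trip → the coolant motor misalignment
Length: 3 steps.

the hydraulic turbine rupture → the compressor rupture → the secondary filter trip → the coolant motor misalignment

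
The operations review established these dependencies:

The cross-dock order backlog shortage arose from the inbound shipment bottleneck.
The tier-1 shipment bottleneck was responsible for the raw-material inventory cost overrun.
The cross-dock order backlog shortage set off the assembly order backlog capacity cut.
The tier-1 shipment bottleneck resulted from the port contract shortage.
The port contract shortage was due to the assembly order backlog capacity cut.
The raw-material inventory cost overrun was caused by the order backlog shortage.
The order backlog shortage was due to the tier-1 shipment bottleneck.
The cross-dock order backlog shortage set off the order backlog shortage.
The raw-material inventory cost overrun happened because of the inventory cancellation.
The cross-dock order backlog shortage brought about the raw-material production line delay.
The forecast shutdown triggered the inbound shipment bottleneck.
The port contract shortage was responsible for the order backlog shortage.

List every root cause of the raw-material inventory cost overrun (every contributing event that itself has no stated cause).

the forecast shutdown, the inventory cancellation

Tracing upstream from the raw-material inventory cost overrun: the raw-material inventory cost overrun ← the order backlog shortage ← the cross-dock order backlog shortage ← the inbound shipment bottleneck ← the forecast shutdown.
A separate upstream branch: the raw-material inventory cost overrun ← the inventory cancellation.
Each of those chain origins has no stated cause.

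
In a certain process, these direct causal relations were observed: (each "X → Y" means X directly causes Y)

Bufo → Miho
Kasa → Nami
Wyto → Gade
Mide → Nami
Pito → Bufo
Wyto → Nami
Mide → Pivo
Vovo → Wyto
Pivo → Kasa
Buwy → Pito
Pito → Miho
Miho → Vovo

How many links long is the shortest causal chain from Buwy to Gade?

5

Shortest chain: Buwy → Pito → Miho → Vovo → Wyto → Gade.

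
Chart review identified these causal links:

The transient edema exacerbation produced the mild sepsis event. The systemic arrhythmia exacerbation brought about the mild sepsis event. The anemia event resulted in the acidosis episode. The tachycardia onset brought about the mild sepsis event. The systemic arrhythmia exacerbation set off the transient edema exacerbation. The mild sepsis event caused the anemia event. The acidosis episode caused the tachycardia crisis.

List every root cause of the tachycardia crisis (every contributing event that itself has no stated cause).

Tracing upstream from the tachycardia crisis: the tachycardia crisis ← the acidosis episode ← the anemia event ← the mild sepsis event ← the systemic arrhythmia exacerbation.
A separate upstream branch: the tachycardia crisis ← the acidosis episode ← the anemia event ← the mild sepsis event ← the tachycardia onset.
Each of those chain origins has no stated cause.

the systemic arrhythmia exacerbation, the tachycardia onset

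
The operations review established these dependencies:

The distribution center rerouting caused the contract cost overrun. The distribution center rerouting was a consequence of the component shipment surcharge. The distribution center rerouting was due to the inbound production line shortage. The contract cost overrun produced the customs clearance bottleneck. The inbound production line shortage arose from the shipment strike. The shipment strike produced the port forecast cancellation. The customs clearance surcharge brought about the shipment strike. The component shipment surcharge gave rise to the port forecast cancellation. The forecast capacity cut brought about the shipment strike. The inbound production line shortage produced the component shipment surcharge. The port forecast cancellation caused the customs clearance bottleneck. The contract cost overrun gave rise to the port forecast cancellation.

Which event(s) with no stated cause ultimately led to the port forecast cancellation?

Tracing upstream from the port forecast cancellation: the port forecast cancellation ← the shipment strike ← the forecast capacity cut.
A separate upstream branch: the port forecast cancellation ← the shipment strike ← the customs clearance surcharge.
Each of those chain origins has no stated cause.

the customs clearance surcharge, the forecast capacity cut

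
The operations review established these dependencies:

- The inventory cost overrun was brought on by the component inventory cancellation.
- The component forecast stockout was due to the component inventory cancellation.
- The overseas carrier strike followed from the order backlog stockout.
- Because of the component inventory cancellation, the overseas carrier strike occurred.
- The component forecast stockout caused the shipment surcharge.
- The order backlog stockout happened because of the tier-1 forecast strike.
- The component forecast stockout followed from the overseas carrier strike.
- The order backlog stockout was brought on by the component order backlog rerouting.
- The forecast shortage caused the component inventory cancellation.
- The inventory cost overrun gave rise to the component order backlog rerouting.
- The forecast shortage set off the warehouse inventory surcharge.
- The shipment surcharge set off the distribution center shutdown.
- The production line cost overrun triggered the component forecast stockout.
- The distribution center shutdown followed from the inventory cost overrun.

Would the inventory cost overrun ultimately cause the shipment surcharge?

Yes

There is a causal chain: the inventory cost overrun → the component order backlog rerouting → the order backlog stockout → the overseas carrier strike → the component forecast stockout → the shipment surcharge.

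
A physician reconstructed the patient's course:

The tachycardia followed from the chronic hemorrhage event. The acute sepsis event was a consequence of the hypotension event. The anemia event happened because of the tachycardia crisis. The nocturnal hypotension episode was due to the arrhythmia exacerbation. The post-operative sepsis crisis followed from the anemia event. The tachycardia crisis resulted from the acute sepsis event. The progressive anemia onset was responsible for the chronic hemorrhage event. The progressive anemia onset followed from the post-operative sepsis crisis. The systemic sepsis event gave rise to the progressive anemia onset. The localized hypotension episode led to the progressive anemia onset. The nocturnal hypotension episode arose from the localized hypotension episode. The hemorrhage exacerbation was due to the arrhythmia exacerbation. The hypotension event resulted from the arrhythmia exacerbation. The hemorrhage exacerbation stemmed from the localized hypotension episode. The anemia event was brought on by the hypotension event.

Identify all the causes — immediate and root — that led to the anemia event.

Immediate causes of the anemia event: the hypotension event, the tachycardia crisis.
Further upstream: the arrhythmia exacerbation, the acute sepsis event.

the acute sepsis event, the arrhythmia exacerbation, the hypotension event, the tachycardia crisis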